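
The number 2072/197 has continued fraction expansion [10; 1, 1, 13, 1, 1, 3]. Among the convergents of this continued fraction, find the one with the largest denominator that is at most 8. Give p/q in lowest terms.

a_0 = 10: 10/1  (≤ bound)
a_1 = 1: 11/1  (≤ bound)
a_2 = 1: 21/2  (≤ bound)
a_3 = 13: 284/27  (> 8, stop)

21/2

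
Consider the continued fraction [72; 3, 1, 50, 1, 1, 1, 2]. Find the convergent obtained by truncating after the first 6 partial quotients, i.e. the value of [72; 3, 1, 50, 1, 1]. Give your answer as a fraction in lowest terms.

Start with 1.
1 + 1/(1/1) = 1 + 1/1 = 2/1
50 + 1/(2/1) = 50 + 1/2 = 101/2
1 + 1/(101/2) = 1 + 2/101 = 103/101
3 + 1/(103/101) = 3 + 101/103 = 410/103
72 + 1/(410/103) = 72 + 103/410 = 29623/410

29623/410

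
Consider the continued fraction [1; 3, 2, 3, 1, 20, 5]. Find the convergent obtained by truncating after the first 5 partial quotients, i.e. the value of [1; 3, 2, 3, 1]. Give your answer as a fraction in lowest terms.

40/31

a_0 = 1: 1/1
a_1 = 3: 4/3
a_2 = 2: 9/7
a_3 = 3: 31/24
a_4 = 1: 40/31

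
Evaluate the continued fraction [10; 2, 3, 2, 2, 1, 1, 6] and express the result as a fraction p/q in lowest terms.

6460/619

a_0 = 10: 10/1
a_1 = 2: 21/2
a_2 = 3: 73/7
a_3 = 2: 167/16
a_4 = 2: 407/39
a_5 = 1: 574/55
a_6 = 1: 981/94
a_7 = 6: 6460/619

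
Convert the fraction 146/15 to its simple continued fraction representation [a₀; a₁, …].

⌊146/15⌋ = 9, remainder 11
⌊15/11⌋ = 1, remainder 4
⌊11/4⌋ = 2, remainder 3
⌊4/3⌋ = 1, remainder 1
⌊3/1⌋ = 3, remainder 0

[9; 1, 2, 1, 3]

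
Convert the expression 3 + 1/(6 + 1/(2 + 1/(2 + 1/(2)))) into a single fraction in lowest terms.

243/77

a_0 = 3: 3/1
a_1 = 6: 19/6
a_2 = 2: 41/13
a_3 = 2: 101/32
a_4 = 2: 243/77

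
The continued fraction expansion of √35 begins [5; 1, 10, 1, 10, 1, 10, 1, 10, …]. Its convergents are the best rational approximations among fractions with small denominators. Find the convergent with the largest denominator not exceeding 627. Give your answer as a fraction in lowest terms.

846/143

List convergents until the denominator exceeds the bound:
a_0 = 5: 5/1  (≤ bound)
a_1 = 1: 6/1  (≤ bound)
a_2 = 10: 65/11  (≤ bound)
a_3 = 1: 71/12  (≤ bound)
a_4 = 10: 775/131  (≤ bound)
a_5 = 1: 846/143  (≤ bound)
a_6 = 10: 9235/1561  (> 627, stop)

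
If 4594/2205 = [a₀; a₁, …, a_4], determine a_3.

Apply division with remainder until the remainder is 0:
4594 = 2·2205 + 184, so a_0 = 2
2205 = 11·184 + 181, so a_1 = 11
184 = 1·181 + 3, so a_2 = 1
181 = 60·3 + 1, so a_3 = 60

60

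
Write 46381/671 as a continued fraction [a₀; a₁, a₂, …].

[69; 8, 5, 2, 7]

Repeatedly divide and take the remainder:
⌊46381/671⌋ = 69, remainder 82
⌊671/82⌋ = 8, remainder 15
⌊82/15⌋ = 5, remainder 7
⌊15/7⌋ = 2, remainder 1
⌊7/1⌋ = 7, remainder 0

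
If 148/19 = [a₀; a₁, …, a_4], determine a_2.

3

Run the Euclidean algorithm, recording each quotient:
⌊148/19⌋ = 7, remainder 15
⌊19/15⌋ = 1, remainder 4
⌊15/4⌋ = 3, remainder 3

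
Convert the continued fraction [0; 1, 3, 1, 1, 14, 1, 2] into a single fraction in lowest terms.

Work from the innermost term outward:
Start with 2.
1 + 1/(2/1) = 1 + 1/2 = 3/2
14 + 1/(3/2) = 14 + 2/3 = 44/3
1 + 1/(44/3) = 1 + 3/44 = 47/44
1 + 1/(47/44) = 1 + 44/47 = 91/47
3 + 1/(91/47) = 3 + 47/91 = 320/91
1 + 1/(320/91) = 1 + 91/320 = 411/320
0 + 1/(411/320) = 0 + 320/411 = 320/411

320/411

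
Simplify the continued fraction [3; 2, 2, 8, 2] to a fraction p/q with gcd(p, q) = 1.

303/89

Collapse the nested fraction from the inside out:
Start with 2.
8 + 1/(2/1) = 8 + 1/2 = 17/2
2 + 1/(17/2) = 2 + 2/17 = 36/17
2 + 1/(36/17) = 2 + 17/36 = 89/36
3 + 1/(89/36) = 3 + 36/89 = 303/89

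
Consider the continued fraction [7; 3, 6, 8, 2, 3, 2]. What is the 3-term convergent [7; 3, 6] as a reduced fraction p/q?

139/19

Use the convergent recurrence hₖ = aₖ·hₖ₋₁ + hₖ₋₂ (and likewise for the denominators kₖ):
a_0 = 7: 7/1
a_1 = 3: 22/3
a_2 = 6: 139/19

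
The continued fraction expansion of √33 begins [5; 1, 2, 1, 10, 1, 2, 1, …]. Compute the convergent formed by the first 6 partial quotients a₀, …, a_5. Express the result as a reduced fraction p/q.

270/47

Work from the innermost term outward:
Start with 1.
10 + 1/(1/1) = 10 + 1/1 = 11/1
1 + 1/(11/1) = 1 + 1/11 = 12/11
2 + 1/(12/11) = 2 + 11/12 = 35/12
1 + 1/(35/12) = 1 + 12/35 = 47/35
5 + 1/(47/35) = 5 + 35/47 = 270/47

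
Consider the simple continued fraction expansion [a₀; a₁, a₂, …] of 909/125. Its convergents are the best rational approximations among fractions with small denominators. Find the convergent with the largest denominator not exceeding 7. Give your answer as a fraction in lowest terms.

List convergents until the denominator exceeds the bound:
a_0 = 7: 7/1  (≤ bound)
a_1 = 3: 22/3  (≤ bound)
a_2 = 1: 29/4  (≤ bound)
a_3 = 2: 80/11  (> 7, stop)

29/4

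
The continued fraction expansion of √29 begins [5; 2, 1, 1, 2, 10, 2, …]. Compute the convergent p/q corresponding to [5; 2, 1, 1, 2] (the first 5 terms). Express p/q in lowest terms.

Use the convergent recurrence hₖ = aₖ·hₖ₋₁ + hₖ₋₂ (and likewise for the denominators kₖ):
a_0 = 5: 5/1
a_1 = 2: 11/2
a_2 = 1: 16/3
a_3 = 1: 27/5
a_4 = 2: 70/13

70/13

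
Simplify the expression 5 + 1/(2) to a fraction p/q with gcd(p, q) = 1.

11/2

Compute successive convergents:
a_0 = 5: 5/1
a_1 = 2: 11/2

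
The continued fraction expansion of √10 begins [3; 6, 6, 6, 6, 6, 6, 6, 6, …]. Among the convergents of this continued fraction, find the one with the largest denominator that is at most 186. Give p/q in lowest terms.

117/37

a_0 = 3: 3/1  (≤ bound)
a_1 = 6: 19/6  (≤ bound)
a_2 = 6: 117/37  (≤ bound)
a_3 = 6: 721/228  (> 186, stop)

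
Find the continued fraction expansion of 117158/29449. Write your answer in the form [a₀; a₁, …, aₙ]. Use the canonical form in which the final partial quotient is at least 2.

[3; 1, 45, 6, 3, 6, 2, 2]

117158 = 3·29449 + 28811, so a_0 = 3
29449 = 1·28811 + 638, so a_1 = 1
28811 = 45·638 + 101, so a_2 = 45
638 = 6·101 + 32, so a_3 = 6
101 = 3·32 + 5, so a_4 = 3
32 = 6·5 + 2, so a_5 = 6
5 = 2·2 + 1, so a_6 = 2
2 = 2·1 + 0, so a_7 = 2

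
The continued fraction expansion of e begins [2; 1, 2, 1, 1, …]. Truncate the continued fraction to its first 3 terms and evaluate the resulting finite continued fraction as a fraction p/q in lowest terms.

a_0 = 2: 2/1
a_1 = 1: 3/1
a_2 = 2: 8/3

8/3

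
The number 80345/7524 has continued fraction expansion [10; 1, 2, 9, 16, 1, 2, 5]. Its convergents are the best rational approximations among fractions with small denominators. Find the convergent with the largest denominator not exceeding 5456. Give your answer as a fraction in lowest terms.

List convergents until the denominator exceeds the bound:
a_0 = 10: 10/1  (≤ bound)
a_1 = 1: 11/1  (≤ bound)
a_2 = 2: 32/3  (≤ bound)
a_3 = 9: 299/28  (≤ bound)
a_4 = 16: 4816/451  (≤ bound)
a_5 = 1: 5115/479  (≤ bound)
a_6 = 2: 15046/1409  (≤ bound)
a_7 = 5: 80345/7524  (> 5456, stop)

15046/1409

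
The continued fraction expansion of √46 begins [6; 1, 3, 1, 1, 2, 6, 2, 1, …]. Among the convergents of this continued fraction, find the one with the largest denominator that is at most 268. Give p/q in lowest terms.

a_0 = 6: 6/1  (≤ bound)
a_1 = 1: 7/1  (≤ bound)
a_2 = 3: 27/4  (≤ bound)
a_3 = 1: 34/5  (≤ bound)
a_4 = 1: 61/9  (≤ bound)
a_5 = 2: 156/23  (≤ bound)
a_6 = 6: 997/147  (≤ bound)
a_7 = 2: 2150/317  (> 268, stop)

997/147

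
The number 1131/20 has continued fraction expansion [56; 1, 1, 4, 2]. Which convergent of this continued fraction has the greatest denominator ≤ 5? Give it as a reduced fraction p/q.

List convergents until the denominator exceeds the bound:
a_0 = 56: 56/1  (≤ bound)
a_1 = 1: 57/1  (≤ bound)
a_2 = 1: 113/2  (≤ bound)
a_3 = 4: 509/9  (> 5, stop)

113/2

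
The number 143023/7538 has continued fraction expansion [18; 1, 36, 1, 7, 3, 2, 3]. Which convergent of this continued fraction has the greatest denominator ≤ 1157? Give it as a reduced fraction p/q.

17968/947

a_0 = 18: 18/1  (≤ bound)
a_1 = 1: 19/1  (≤ bound)
a_2 = 36: 702/37  (≤ bound)
a_3 = 1: 721/38  (≤ bound)
a_4 = 7: 5749/303  (≤ bound)
a_5 = 3: 17968/947  (≤ bound)
a_6 = 2: 41685/2197  (> 1157, stop)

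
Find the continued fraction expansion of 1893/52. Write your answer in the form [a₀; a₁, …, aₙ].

[36; 2, 2, 10]

1893 = 36·52 + 21, so a_0 = 36
52 = 2·21 + 10, so a_1 = 2
21 = 2·10 + 1, so a_2 = 2
10 = 10·1 + 0, so a_3 = 10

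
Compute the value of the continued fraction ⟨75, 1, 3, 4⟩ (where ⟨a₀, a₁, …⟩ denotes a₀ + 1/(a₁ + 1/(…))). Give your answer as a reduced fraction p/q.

Work from the innermost term outward:
Start with 4.
3 + 1/(4/1) = 3 + 1/4 = 13/4
1 + 1/(13/4) = 1 + 4/13 = 17/13
75 + 1/(17/13) = 75 + 13/17 = 1288/17

1288/17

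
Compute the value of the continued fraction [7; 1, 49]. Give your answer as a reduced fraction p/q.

399/50

Start with 49.
1 + 1/(49/1) = 1 + 1/49 = 50/49
7 + 1/(50/49) = 7 + 49/50 = 399/50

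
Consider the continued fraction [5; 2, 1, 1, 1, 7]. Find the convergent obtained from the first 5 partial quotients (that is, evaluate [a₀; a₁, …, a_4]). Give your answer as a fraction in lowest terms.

Start with 1.
1 + 1/(1/1) = 1 + 1/1 = 2/1
1 + 1/(2/1) = 1 + 1/2 = 3/2
2 + 1/(3/2) = 2 + 2/3 = 8/3
5 + 1/(8/3) = 5 + 3/8 = 43/8

43/8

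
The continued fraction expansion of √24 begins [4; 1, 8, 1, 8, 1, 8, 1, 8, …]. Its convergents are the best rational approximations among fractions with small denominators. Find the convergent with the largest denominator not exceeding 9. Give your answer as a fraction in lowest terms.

44/9

List convergents until the denominator exceeds the bound:
a_0 = 4: 4/1  (≤ bound)
a_1 = 1: 5/1  (≤ bound)
a_2 = 8: 44/9  (≤ bound)
a_3 = 1: 49/10  (> 9, stop)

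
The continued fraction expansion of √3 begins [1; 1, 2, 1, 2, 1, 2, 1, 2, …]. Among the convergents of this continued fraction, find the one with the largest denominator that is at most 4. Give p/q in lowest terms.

a_0 = 1: 1/1  (≤ bound)
a_1 = 1: 2/1  (≤ bound)
a_2 = 2: 5/3  (≤ bound)
a_3 = 1: 7/4  (≤ bound)
a_4 = 2: 19/11  (> 4, stop)

7/4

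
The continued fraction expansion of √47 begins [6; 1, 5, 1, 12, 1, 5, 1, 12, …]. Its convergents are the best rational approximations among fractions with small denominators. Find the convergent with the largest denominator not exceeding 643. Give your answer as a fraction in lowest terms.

a_0 = 6: 6/1  (≤ bound)
a_1 = 1: 7/1  (≤ bound)
a_2 = 5: 41/6  (≤ bound)
a_3 = 1: 48/7  (≤ bound)
a_4 = 12: 617/90  (≤ bound)
a_5 = 1: 665/97  (≤ bound)
a_6 = 5: 3942/575  (≤ bound)
a_7 = 1: 4607/672  (> 643, stop)

3942/575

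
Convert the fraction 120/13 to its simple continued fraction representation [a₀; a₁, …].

[9; 4, 3]

Run the Euclidean algorithm, recording each quotient:
120 ÷ 13 → quotient 9, remainder 3
13 ÷ 3 → quotient 4, remainder 1
3 ÷ 1 → quotient 3, remainder 0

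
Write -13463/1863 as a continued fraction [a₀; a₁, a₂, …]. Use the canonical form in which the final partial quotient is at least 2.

[-8; 1, 3, 2, 2, 2, 3, 10]

Apply division with remainder until the remainder is 0:
⌊-13463/1863⌋ = -8, remainder 1441
⌊1863/1441⌋ = 1, remainder 422
⌊1441/422⌋ = 3, remainder 175
⌊422/175⌋ = 2, remainder 72
⌊175/72⌋ = 2, remainder 31
⌊72/31⌋ = 2, remainder 10
⌊31/10⌋ = 3, remainder 1
⌊10/1⌋ = 10, remainder 0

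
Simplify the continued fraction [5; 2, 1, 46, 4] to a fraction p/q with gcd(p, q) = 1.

Start with 4.
46 + 1/(4/1) = 46 + 1/4 = 185/4
1 + 1/(185/4) = 1 + 4/185 = 189/185
2 + 1/(189/185) = 2 + 185/189 = 563/189
5 + 1/(563/189) = 5 + 189/563 = 3004/563

3004/563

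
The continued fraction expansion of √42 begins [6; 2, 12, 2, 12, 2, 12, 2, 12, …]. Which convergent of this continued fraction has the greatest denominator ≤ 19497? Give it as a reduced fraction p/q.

a_0 = 6: 6/1  (≤ bound)
a_1 = 2: 13/2  (≤ bound)
a_2 = 12: 162/25  (≤ bound)
a_3 = 2: 337/52  (≤ bound)
a_4 = 12: 4206/649  (≤ bound)
a_5 = 2: 8749/1350  (≤ bound)
a_6 = 12: 109194/16849  (≤ bound)
a_7 = 2: 227137/35048  (> 19497, stop)

109194/16849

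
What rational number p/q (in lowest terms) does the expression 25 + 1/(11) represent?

Compute successive convergents:
a_0 = 25: 25/1
a_1 = 11: 276/11

276/11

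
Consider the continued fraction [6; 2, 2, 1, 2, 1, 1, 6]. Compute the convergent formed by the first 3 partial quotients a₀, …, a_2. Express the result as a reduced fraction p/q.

a_0 = 6: 6/1
a_1 = 2: 13/2
a_2 = 2: 32/5

32/5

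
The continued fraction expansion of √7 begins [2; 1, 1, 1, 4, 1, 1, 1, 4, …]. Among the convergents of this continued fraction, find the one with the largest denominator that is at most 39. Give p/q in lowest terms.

a_0 = 2: 2/1  (≤ bound)
a_1 = 1: 3/1  (≤ bound)
a_2 = 1: 5/2  (≤ bound)
a_3 = 1: 8/3  (≤ bound)
a_4 = 4: 37/14  (≤ bound)
a_5 = 1: 45/17  (≤ bound)
a_6 = 1: 82/31  (≤ bound)
a_7 = 1: 127/48  (> 39, stop)

82/31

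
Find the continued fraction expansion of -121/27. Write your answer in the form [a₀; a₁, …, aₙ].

[-5; 1, 1, 13]

-121 = -5·27 + 14, so a_0 = -5
27 = 1·14 + 13, so a_1 = 1
14 = 1·13 + 1, so a_2 = 1
13 = 13·1 + 0, so a_3 = 13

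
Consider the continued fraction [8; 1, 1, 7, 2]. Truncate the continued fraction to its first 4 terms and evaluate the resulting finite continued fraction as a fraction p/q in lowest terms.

Starting at the tail and folding back:
Start with 7.
1 + 1/(7/1) = 1 + 1/7 = 8/7
1 + 1/(8/7) = 1 + 7/8 = 15/8
8 + 1/(15/8) = 8 + 8/15 = 128/15

128/15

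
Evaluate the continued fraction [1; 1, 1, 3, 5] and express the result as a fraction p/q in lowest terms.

58/37

a_0 = 1: 1/1
a_1 = 1: 2/1
a_2 = 1: 3/2
a_3 = 3: 11/7
a_4 = 5: 58/37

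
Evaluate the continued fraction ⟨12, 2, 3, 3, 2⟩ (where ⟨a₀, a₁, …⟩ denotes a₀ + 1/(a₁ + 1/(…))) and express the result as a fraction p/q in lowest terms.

Collapse the nested fraction from the inside out:
Start with 2.
3 + 1/(2/1) = 3 + 1/2 = 7/2
3 + 1/(7/2) = 3 + 2/7 = 23/7
2 + 1/(23/7) = 2 + 7/23 = 53/23
12 + 1/(53/23) = 12 + 23/53 = 659/53

659/53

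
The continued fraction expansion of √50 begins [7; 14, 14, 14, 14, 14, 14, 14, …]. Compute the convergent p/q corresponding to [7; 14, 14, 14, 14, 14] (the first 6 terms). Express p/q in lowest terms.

3880899/548842

a_0 = 7: 7/1
a_1 = 14: 99/14
a_2 = 14: 1393/197
a_3 = 14: 19601/2772
a_4 = 14: 275807/39005
a_5 = 14: 3880899/548842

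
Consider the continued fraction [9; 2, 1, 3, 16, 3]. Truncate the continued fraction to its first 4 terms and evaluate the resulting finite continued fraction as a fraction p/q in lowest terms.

Start with 3.
1 + 1/(3/1) = 1 + 1/3 = 4/3
2 + 1/(4/3) = 2 + 3/4 = 11/4
9 + 1/(11/4) = 9 + 4/11 = 103/11

103/11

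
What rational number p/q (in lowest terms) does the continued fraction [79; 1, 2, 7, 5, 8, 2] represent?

156574/1965

Start with 2.
8 + 1/(2/1) = 8 + 1/2 = 17/2
5 + 1/(17/2) = 5 + 2/17 = 87/17
7 + 1/(87/17) = 7 + 17/87 = 626/87
2 + 1/(626/87) = 2 + 87/626 = 1339/626
1 + 1/(1339/626) = 1 + 626/1339 = 1965/1339
79 + 1/(1965/1339) = 79 + 1339/1965 = 156574/1965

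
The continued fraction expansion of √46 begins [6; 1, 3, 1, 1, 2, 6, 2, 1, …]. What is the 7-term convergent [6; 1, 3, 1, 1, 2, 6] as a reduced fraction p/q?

997/147

Start with 6.
2 + 1/(6/1) = 2 + 1/6 = 13/6
1 + 1/(13/6) = 1 + 6/13 = 19/13
1 + 1/(19/13) = 1 + 13/19 = 32/19
3 + 1/(32/19) = 3 + 19/32 = 115/32
1 + 1/(115/32) = 1 + 32/115 = 147/115
6 + 1/(147/115) = 6 + 115/147 = 997/147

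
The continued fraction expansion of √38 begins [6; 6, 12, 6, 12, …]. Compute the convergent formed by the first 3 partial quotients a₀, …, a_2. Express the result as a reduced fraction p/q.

Compute successive convergents:
a_0 = 6: 6/1
a_1 = 6: 37/6
a_2 = 12: 450/73

450/73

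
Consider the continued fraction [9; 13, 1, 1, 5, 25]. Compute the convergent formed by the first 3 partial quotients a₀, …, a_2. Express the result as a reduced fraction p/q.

Work from the innermost term outward:
Start with 1.
13 + 1/(1/1) = 13 + 1/1 = 14/1
9 + 1/(14/1) = 9 + 1/14 = 127/14

127/14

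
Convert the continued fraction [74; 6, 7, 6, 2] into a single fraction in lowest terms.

Start with 2.
6 + 1/(2/1) = 6 + 1/2 = 13/2
7 + 1/(13/2) = 7 + 2/13 = 93/13
6 + 1/(93/13) = 6 + 13/93 = 571/93
74 + 1/(571/93) = 74 + 93/571 = 42347/571

42347/571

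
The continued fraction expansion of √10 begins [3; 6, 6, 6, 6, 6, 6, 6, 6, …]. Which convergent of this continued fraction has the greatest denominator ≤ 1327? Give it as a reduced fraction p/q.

List convergents until the denominator exceeds the bound:
a_0 = 3: 3/1  (≤ bound)
a_1 = 6: 19/6  (≤ bound)
a_2 = 6: 117/37  (≤ bound)
a_3 = 6: 721/228  (≤ bound)
a_4 = 6: 4443/1405  (> 1327, stop)

721/228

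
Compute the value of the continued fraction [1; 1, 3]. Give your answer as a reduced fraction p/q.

Start with 3.
1 + 1/(3/1) = 1 + 1/3 = 4/3
1 + 1/(4/3) = 1 + 3/4 = 7/4

7/4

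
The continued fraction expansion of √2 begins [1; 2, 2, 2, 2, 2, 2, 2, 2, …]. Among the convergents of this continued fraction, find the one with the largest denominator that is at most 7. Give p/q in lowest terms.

a_0 = 1: 1/1  (≤ bound)
a_1 = 2: 3/2  (≤ bound)
a_2 = 2: 7/5  (≤ bound)
a_3 = 2: 17/12  (> 7, stop)

7/5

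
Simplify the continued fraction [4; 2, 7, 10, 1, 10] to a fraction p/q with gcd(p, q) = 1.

8139/1822

Start with 10.
1 + 1/(10/1) = 1 + 1/10 = 11/10
10 + 1/(11/10) = 10 + 10/11 = 120/11
7 + 1/(120/11) = 7 + 11/120 = 851/120
2 + 1/(851/120) = 2 + 120/851 = 1822/851
4 + 1/(1822/851) = 4 + 851/1822 = 8139/1822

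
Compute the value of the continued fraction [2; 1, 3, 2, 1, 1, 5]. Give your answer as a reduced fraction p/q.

341/123

a_0 = 2: 2/1
a_1 = 1: 3/1
a_2 = 3: 11/4
a_3 = 2: 25/9
a_4 = 1: 36/13
a_5 = 1: 61/22
a_6 = 5: 341/123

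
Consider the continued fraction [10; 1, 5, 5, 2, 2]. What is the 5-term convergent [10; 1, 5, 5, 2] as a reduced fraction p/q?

737/68

Collapse the nested fraction from the inside out:
Start with 2.
5 + 1/(2/1) = 5 + 1/2 = 11/2
5 + 1/(11/2) = 5 + 2/11 = 57/11
1 + 1/(57/11) = 1 + 11/57 = 68/57
10 + 1/(68/57) = 10 + 57/68 = 737/68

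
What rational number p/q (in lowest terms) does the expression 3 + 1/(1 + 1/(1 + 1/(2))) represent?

18/5

Collapse the nested fraction from the inside out:
Start with 2.
1 + 1/(2/1) = 1 + 1/2 = 3/2
1 + 1/(3/2) = 1 + 2/3 = 5/3
3 + 1/(5/3) = 3 + 3/5 = 18/5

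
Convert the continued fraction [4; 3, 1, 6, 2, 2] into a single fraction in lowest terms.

609/143

Starting at the tail and folding back:
Start with 2.
2 + 1/(2/1) = 2 + 1/2 = 5/2
6 + 1/(5/2) = 6 + 2/5 = 32/5
1 + 1/(32/5) = 1 + 5/32 = 37/32
3 + 1/(37/32) = 3 + 32/37 = 143/37
4 + 1/(143/37) = 4 + 37/143 = 609/143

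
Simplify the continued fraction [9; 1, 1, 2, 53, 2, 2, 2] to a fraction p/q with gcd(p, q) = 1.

30996/3229

a_0 = 9: 9/1
a_1 = 1: 10/1
a_2 = 1: 19/2
a_3 = 2: 48/5
a_4 = 53: 2563/267
a_5 = 2: 5174/539
a_6 = 2: 12911/1345
a_7 = 2: 30996/3229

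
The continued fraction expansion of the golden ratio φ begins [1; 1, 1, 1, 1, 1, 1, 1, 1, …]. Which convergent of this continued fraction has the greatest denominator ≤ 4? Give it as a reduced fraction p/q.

a_0 = 1: 1/1  (≤ bound)
a_1 = 1: 2/1  (≤ bound)
a_2 = 1: 3/2  (≤ bound)
a_3 = 1: 5/3  (≤ bound)
a_4 = 1: 8/5  (> 4, stop)

5/3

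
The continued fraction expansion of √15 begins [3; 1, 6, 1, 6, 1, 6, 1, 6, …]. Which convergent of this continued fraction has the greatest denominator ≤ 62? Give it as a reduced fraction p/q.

213/55

List convergents until the denominator exceeds the bound:
a_0 = 3: 3/1  (≤ bound)
a_1 = 1: 4/1  (≤ bound)
a_2 = 6: 27/7  (≤ bound)
a_3 = 1: 31/8  (≤ bound)
a_4 = 6: 213/55  (≤ bound)
a_5 = 1: 244/63  (> 62, stop)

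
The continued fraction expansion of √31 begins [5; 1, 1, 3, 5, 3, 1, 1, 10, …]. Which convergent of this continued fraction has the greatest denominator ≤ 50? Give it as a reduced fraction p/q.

a_0 = 5: 5/1  (≤ bound)
a_1 = 1: 6/1  (≤ bound)
a_2 = 1: 11/2  (≤ bound)
a_3 = 3: 39/7  (≤ bound)
a_4 = 5: 206/37  (≤ bound)
a_5 = 3: 657/118  (> 50, stop)

206/37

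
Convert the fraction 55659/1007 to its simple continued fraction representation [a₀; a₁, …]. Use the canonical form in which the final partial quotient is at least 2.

Apply division with remainder until the remainder is 0:
55659 ÷ 1007 → quotient 55, remainder 274
1007 ÷ 274 → quotient 3, remainder 185
274 ÷ 185 → quotient 1, remainder 89
185 ÷ 89 → quotient 2, remainder 7
89 ÷ 7 → quotient 12, remainder 5
7 ÷ 5 → quotient 1, remainder 2
5 ÷ 2 → quotient 2, remainder 1
2 ÷ 1 → quotient 2, remainder 0

[55; 3, 1, 2, 12, 1, 2, 2]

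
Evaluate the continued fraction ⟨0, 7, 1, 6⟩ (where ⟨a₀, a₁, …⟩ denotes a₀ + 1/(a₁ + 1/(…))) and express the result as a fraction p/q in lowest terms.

7/55

Start with 6.
1 + 1/(6/1) = 1 + 1/6 = 7/6
7 + 1/(7/6) = 7 + 6/7 = 55/7
0 + 1/(55/7) = 0 + 7/55 = 7/55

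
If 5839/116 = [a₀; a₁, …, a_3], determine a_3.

Run the Euclidean algorithm, recording each quotient:
5839 ÷ 116 → quotient 50, remainder 39
116 ÷ 39 → quotient 2, remainder 38
39 ÷ 38 → quotient 1, remainder 1
38 ÷ 1 → quotient 38, remainder 0

38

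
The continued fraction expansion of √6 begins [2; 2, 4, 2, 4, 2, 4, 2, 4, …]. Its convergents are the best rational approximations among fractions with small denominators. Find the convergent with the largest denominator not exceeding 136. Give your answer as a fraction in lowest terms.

218/89

a_0 = 2: 2/1  (≤ bound)
a_1 = 2: 5/2  (≤ bound)
a_2 = 4: 22/9  (≤ bound)
a_3 = 2: 49/20  (≤ bound)
a_4 = 4: 218/89  (≤ bound)
a_5 = 2: 485/198  (> 136, stop)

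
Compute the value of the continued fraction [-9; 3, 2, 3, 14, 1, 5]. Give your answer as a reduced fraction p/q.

-18967/2178

Compute successive convergents:
a_0 = -9: -9/1
a_1 = 3: -26/3
a_2 = 2: -61/7
a_3 = 3: -209/24
a_4 = 14: -2987/343
a_5 = 1: -3196/367
a_6 = 5: -18967/2178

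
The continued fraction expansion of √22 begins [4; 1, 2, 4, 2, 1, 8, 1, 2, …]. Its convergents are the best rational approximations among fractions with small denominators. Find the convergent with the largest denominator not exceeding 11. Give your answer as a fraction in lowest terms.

14/3

a_0 = 4: 4/1  (≤ bound)
a_1 = 1: 5/1  (≤ bound)
a_2 = 2: 14/3  (≤ bound)
a_3 = 4: 61/13  (> 11, stop)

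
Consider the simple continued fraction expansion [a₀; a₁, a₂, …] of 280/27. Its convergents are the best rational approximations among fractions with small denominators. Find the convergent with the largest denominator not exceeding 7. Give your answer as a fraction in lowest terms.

List convergents until the denominator exceeds the bound:
a_0 = 10: 10/1  (≤ bound)
a_1 = 2: 21/2  (≤ bound)
a_2 = 1: 31/3  (≤ bound)
a_3 = 2: 83/8  (> 7, stop)

31/3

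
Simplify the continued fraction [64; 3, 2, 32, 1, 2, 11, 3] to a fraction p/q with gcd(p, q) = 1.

Work from the innermost term outward:
Start with 3.
11 + 1/(3/1) = 11 + 1/3 = 34/3
2 + 1/(34/3) = 2 + 3/34 = 71/34
1 + 1/(71/34) = 1 + 34/71 = 105/71
32 + 1/(105/71) = 32 + 71/105 = 3431/105
2 + 1/(3431/105) = 2 + 105/3431 = 6967/3431
3 + 1/(6967/3431) = 3 + 3431/6967 = 24332/6967
64 + 1/(24332/6967) = 64 + 6967/24332 = 1564215/24332

1564215/24332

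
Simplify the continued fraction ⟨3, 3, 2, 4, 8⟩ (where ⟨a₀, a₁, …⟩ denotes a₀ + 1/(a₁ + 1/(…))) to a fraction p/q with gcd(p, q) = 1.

a_0 = 3: 3/1
a_1 = 3: 10/3
a_2 = 2: 23/7
a_3 = 4: 102/31
a_4 = 8: 839/255

839/255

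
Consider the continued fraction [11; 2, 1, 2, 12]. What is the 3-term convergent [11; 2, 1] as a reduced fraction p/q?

Collapse the nested fraction from the inside out:
Start with 1.
2 + 1/(1/1) = 2 + 1/1 = 3/1
11 + 1/(3/1) = 11 + 1/3 = 34/3

34/3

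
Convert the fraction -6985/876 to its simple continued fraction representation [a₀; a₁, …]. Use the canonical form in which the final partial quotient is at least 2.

-6985 = -8·876 + 23, so a_0 = -8
876 = 38·23 + 2, so a_1 = 38
23 = 11·2 + 1, so a_2 = 11
2 = 2·1 + 0, so a_3 = 2

[-8; 38, 11, 2]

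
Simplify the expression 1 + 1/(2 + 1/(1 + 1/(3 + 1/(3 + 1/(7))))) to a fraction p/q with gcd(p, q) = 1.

Start with 7.
3 + 1/(7/1) = 3 + 1/7 = 22/7
3 + 1/(22/7) = 3 + 7/22 = 73/22
1 + 1/(73/22) = 1 + 22/73 = 95/73
2 + 1/(95/73) = 2 + 73/95 = 263/95
1 + 1/(263/95) = 1 + 95/263 = 358/263

358/263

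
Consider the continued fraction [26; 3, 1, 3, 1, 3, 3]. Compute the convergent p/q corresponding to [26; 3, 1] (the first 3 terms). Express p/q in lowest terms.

105/4

Collapse the nested fraction from the inside out:
Start with 1.
3 + 1/(1/1) = 3 + 1/1 = 4/1
26 + 1/(4/1) = 26 + 1/4 = 105/4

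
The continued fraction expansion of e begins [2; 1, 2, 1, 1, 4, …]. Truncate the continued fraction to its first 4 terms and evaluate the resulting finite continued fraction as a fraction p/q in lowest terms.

a_0 = 2: 2/1
a_1 = 1: 3/1
a_2 = 2: 8/3
a_3 = 1: 11/4

11/4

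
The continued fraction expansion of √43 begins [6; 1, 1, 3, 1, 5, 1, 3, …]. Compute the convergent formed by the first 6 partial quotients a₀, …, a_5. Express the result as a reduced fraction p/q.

a_0 = 6: 6/1
a_1 = 1: 7/1
a_2 = 1: 13/2
a_3 = 3: 46/7
a_4 = 1: 59/9
a_5 = 5: 341/52

341/52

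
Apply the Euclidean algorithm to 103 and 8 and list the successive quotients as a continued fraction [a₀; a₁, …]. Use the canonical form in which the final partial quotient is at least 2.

[12; 1, 7]

103 ÷ 8 → quotient 12, remainder 7
8 ÷ 7 → quotient 1, remainder 1
7 ÷ 1 → quotient 7, remainder 0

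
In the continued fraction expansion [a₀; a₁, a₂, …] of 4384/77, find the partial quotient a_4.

2

Apply division with remainder until the remainder is 0:
⌊4384/77⌋ = 56, remainder 72
⌊77/72⌋ = 1, remainder 5
⌊72/5⌋ = 14, remainder 2
⌊5/2⌋ = 2, remainder 1
⌊2/1⌋ = 2, remainder 0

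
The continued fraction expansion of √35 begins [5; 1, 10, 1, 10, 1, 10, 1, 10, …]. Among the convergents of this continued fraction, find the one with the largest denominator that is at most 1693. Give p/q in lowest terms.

List convergents until the denominator exceeds the bound:
a_0 = 5: 5/1  (≤ bound)
a_1 = 1: 6/1  (≤ bound)
a_2 = 10: 65/11  (≤ bound)
a_3 = 1: 71/12  (≤ bound)
a_4 = 10: 775/131  (≤ bound)
a_5 = 1: 846/143  (≤ bound)
a_6 = 10: 9235/1561  (≤ bound)
a_7 = 1: 10081/1704  (> 1693, stop)

9235/1561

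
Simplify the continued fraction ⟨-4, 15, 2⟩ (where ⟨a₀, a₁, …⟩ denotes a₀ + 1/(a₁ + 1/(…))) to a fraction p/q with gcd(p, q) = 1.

-122/31

Starting at the tail and folding back:
Start with 2.
15 + 1/(2/1) = 15 + 1/2 = 31/2
-4 + 1/(31/2) = -4 + 2/31 = -122/31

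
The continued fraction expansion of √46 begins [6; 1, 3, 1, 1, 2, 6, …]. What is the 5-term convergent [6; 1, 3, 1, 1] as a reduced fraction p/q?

Start with 1.
1 + 1/(1/1) = 1 + 1/1 = 2/1
3 + 1/(2/1) = 3 + 1/2 = 7/2
1 + 1/(7/2) = 1 + 2/7 = 9/7
6 + 1/(9/7) = 6 + 7/9 = 61/9

61/9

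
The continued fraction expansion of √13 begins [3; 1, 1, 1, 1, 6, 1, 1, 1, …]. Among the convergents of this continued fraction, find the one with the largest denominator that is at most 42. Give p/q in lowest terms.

137/38

a_0 = 3: 3/1  (≤ bound)
a_1 = 1: 4/1  (≤ bound)
a_2 = 1: 7/2  (≤ bound)
a_3 = 1: 11/3  (≤ bound)
a_4 = 1: 18/5  (≤ bound)
a_5 = 6: 119/33  (≤ bound)
a_6 = 1: 137/38  (≤ bound)
a_7 = 1: 256/71  (> 42, stop)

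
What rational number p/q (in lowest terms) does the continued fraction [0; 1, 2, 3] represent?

7/10

Collapse the nested fraction from the inside out:
Start with 3.
2 + 1/(3/1) = 2 + 1/3 = 7/3
1 + 1/(7/3) = 1 + 3/7 = 10/7
0 + 1/(10/7) = 0 + 7/10 = 7/10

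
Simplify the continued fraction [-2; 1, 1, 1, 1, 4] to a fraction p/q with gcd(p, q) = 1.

-32/23

Use the convergent recurrence hₖ = aₖ·hₖ₋₁ + hₖ₋₂ (and likewise for the denominators kₖ):
a_0 = -2: -2/1
a_1 = 1: -1/1
a_2 = 1: -3/2
a_3 = 1: -4/3
a_4 = 1: -7/5
a_5 = 4: -32/23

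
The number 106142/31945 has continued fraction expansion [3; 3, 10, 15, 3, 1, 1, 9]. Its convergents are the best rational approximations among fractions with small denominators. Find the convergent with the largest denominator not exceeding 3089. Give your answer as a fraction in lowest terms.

List convergents until the denominator exceeds the bound:
a_0 = 3: 3/1  (≤ bound)
a_1 = 3: 10/3  (≤ bound)
a_2 = 10: 103/31  (≤ bound)
a_3 = 15: 1555/468  (≤ bound)
a_4 = 3: 4768/1435  (≤ bound)
a_5 = 1: 6323/1903  (≤ bound)
a_6 = 1: 11091/3338  (> 3089, stop)

6323/1903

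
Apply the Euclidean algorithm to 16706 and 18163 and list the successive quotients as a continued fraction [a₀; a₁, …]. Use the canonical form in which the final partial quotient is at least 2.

[0; 1, 11, 2, 6, 1, 6, 14]

Repeatedly divide and take the remainder:
⌊16706/18163⌋ = 0, remainder 16706
⌊18163/16706⌋ = 1, remainder 1457
⌊16706/1457⌋ = 11, remainder 679
⌊1457/679⌋ = 2, remainder 99
⌊679/99⌋ = 6, remainder 85
⌊99/85⌋ = 1, remainder 14
⌊85/14⌋ = 6, remainder 1
⌊14/1⌋ = 14, remainder 0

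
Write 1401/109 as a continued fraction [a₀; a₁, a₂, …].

1401 = 12·109 + 93, so a_0 = 12
109 = 1·93 + 16, so a_1 = 1
93 = 5·16 + 13, so a_2 = 5
16 = 1·13 + 3, so a_3 = 1
13 = 4·3 + 1, so a_4 = 4
3 = 3·1 + 0, so a_5 = 3

[12; 1, 5, 1, 4, 3]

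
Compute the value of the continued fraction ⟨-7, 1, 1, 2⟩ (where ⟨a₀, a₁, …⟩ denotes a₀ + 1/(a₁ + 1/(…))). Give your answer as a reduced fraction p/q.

-32/5

a_0 = -7: -7/1
a_1 = 1: -6/1
a_2 = 1: -13/2
a_3 = 2: -32/5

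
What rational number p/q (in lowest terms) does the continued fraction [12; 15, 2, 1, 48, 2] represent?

Start with 2.
48 + 1/(2/1) = 48 + 1/2 = 97/2
1 + 1/(97/2) = 1 + 2/97 = 99/97
2 + 1/(99/97) = 2 + 97/99 = 295/99
15 + 1/(295/99) = 15 + 99/295 = 4524/295
12 + 1/(4524/295) = 12 + 295/4524 = 54583/4524

54583/4524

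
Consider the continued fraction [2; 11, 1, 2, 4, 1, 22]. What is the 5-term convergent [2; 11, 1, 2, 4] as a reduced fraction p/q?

a_0 = 2: 2/1
a_1 = 11: 23/11
a_2 = 1: 25/12
a_3 = 2: 73/35
a_4 = 4: 317/152

317/152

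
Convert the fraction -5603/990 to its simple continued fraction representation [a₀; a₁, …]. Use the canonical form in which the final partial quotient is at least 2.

[-6; 2, 1, 15, 21]

Apply division with remainder until the remainder is 0:
-5603 ÷ 990 → quotient -6, remainder 337
990 ÷ 337 → quotient 2, remainder 316
337 ÷ 316 → quotient 1, remainder 21
316 ÷ 21 → quotient 15, remainder 1
21 ÷ 1 → quotient 21, remainder 0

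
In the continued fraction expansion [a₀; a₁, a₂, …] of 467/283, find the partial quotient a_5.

14

Apply division with remainder until the remainder is 0:
⌊467/283⌋ = 1, remainder 184
⌊283/184⌋ = 1, remainder 99
⌊184/99⌋ = 1, remainder 85
⌊99/85⌋ = 1, remainder 14
⌊85/14⌋ = 6, remainder 1
⌊14/1⌋ = 14, remainder 0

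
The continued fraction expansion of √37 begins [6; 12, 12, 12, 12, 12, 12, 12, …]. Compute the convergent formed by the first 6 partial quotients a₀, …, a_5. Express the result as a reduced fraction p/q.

Build up convergents one term at a time:
a_0 = 6: 6/1
a_1 = 12: 73/12
a_2 = 12: 882/145
a_3 = 12: 10657/1752
a_4 = 12: 128766/21169
a_5 = 12: 1555849/255780

1555849/255780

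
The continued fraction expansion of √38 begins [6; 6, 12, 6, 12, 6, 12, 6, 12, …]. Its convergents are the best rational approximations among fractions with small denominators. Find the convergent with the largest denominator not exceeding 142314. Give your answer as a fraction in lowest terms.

a_0 = 6: 6/1  (≤ bound)
a_1 = 6: 37/6  (≤ bound)
a_2 = 12: 450/73  (≤ bound)
a_3 = 6: 2737/444  (≤ bound)
a_4 = 12: 33294/5401  (≤ bound)
a_5 = 6: 202501/32850  (≤ bound)
a_6 = 12: 2463306/399601  (> 142314, stop)

202501/32850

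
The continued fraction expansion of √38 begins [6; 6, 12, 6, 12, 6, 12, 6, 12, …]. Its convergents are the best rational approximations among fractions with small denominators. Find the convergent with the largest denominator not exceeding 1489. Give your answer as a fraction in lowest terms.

2737/444

a_0 = 6: 6/1  (≤ bound)
a_1 = 6: 37/6  (≤ bound)
a_2 = 12: 450/73  (≤ bound)
a_3 = 6: 2737/444  (≤ bound)
a_4 = 12: 33294/5401  (> 1489, stop)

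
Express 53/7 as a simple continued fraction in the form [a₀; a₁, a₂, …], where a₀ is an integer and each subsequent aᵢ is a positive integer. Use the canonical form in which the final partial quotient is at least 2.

[7; 1, 1, 3]

Apply division with remainder until the remainder is 0:
53 = 7·7 + 4, so a_0 = 7
7 = 1·4 + 3, so a_1 = 1
4 = 1·3 + 1, so a_2 = 1
3 = 3·1 + 0, so a_3 = 3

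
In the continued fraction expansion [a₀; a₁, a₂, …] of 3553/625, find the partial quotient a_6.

Run the Euclidean algorithm, recording each quotient:
3553 ÷ 625 → quotient 5, remainder 428
625 ÷ 428 → quotient 1, remainder 197
428 ÷ 197 → quotient 2, remainder 34
197 ÷ 34 → quotient 5, remainder 27
34 ÷ 27 → quotient 1, remainder 7
27 ÷ 7 → quotient 3, remainder 6
7 ÷ 6 → quotient 1, remainder 1

1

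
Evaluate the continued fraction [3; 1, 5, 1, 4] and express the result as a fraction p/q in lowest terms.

Compute successive convergents:
a_0 = 3: 3/1
a_1 = 1: 4/1
a_2 = 5: 23/6
a_3 = 1: 27/7
a_4 = 4: 131/34

131/34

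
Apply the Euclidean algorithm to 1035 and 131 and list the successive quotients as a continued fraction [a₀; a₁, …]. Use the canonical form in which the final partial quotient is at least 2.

[7; 1, 9, 13]

⌊1035/131⌋ = 7, remainder 118
⌊131/118⌋ = 1, remainder 13
⌊118/13⌋ = 9, remainder 1
⌊13/1⌋ = 13, remainder 0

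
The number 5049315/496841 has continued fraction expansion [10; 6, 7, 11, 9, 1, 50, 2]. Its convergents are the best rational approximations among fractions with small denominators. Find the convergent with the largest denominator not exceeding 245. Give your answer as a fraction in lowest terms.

437/43

List convergents until the denominator exceeds the bound:
a_0 = 10: 10/1  (≤ bound)
a_1 = 6: 61/6  (≤ bound)
a_2 = 7: 437/43  (≤ bound)
a_3 = 11: 4868/479  (> 245, stop)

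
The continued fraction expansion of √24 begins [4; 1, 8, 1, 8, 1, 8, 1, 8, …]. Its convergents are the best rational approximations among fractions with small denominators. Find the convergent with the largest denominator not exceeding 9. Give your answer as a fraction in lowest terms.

List convergents until the denominator exceeds the bound:
a_0 = 4: 4/1  (≤ bound)
a_1 = 1: 5/1  (≤ bound)
a_2 = 8: 44/9  (≤ bound)
a_3 = 1: 49/10  (> 9, stop)

44/9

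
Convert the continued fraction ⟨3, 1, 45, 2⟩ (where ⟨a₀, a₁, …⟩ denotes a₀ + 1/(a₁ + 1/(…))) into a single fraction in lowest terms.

370/93

a_0 = 3: 3/1
a_1 = 1: 4/1
a_2 = 45: 183/46
a_3 = 2: 370/93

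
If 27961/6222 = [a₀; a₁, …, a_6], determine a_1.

27961 ÷ 6222 → quotient 4, remainder 3073
6222 ÷ 3073 → quotient 2, remainder 76

2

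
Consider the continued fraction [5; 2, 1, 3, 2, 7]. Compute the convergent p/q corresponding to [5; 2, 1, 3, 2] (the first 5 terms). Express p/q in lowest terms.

a_0 = 5: 5/1
a_1 = 2: 11/2
a_2 = 1: 16/3
a_3 = 3: 59/11
a_4 = 2: 134/25

134/25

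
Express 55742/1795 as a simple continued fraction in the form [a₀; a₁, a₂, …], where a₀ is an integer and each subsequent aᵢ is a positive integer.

⌊55742/1795⌋ = 31, remainder 97
⌊1795/97⌋ = 18, remainder 49
⌊97/49⌋ = 1, remainder 48
⌊49/48⌋ = 1, remainder 1
⌊48/1⌋ = 48, remainder 0

[31; 18, 1, 1, 48]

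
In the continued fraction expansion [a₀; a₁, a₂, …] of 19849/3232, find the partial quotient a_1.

19849 = 6·3232 + 457, so a_0 = 6
3232 = 7·457 + 33, so a_1 = 7

7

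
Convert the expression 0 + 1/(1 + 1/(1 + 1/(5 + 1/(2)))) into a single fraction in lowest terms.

13/24

Start with 2.
5 + 1/(2/1) = 5 + 1/2 = 11/2
1 + 1/(11/2) = 1 + 2/11 = 13/11
1 + 1/(13/11) = 1 + 11/13 = 24/13
0 + 1/(24/13) = 0 + 13/24 = 13/24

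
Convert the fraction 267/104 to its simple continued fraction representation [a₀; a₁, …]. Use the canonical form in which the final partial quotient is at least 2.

⌊267/104⌋ = 2, remainder 59
⌊104/59⌋ = 1, remainder 45
⌊59/45⌋ = 1, remainder 14
⌊45/14⌋ = 3, remainder 3
⌊14/3⌋ = 4, remainder 2
⌊3/2⌋ = 1, remainder 1
⌊2/1⌋ = 2, remainder 0

[2; 1, 1, 3, 4, 1, 2]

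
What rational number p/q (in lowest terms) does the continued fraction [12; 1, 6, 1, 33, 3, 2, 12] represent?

306118/23777

Start with 12.
2 + 1/(12/1) = 2 + 1/12 = 25/12
3 + 1/(25/12) = 3 + 12/25 = 87/25
33 + 1/(87/25) = 33 + 25/87 = 2896/87
1 + 1/(2896/87) = 1 + 87/2896 = 2983/2896
6 + 1/(2983/2896) = 6 + 2896/2983 = 20794/2983
1 + 1/(20794/2983) = 1 + 2983/20794 = 23777/20794
12 + 1/(23777/20794) = 12 + 20794/23777 = 306118/23777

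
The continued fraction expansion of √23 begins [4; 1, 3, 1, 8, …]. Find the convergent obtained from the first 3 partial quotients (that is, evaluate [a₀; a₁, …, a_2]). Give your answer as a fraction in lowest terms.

Start with 3.
1 + 1/(3/1) = 1 + 1/3 = 4/3
4 + 1/(4/3) = 4 + 3/4 = 19/4

19/4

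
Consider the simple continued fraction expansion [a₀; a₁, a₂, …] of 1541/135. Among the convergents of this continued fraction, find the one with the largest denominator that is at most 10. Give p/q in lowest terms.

a_0 = 11: 11/1  (≤ bound)
a_1 = 2: 23/2  (≤ bound)
a_2 = 2: 57/5  (≤ bound)
a_3 = 2: 137/12  (> 10, stop)

57/5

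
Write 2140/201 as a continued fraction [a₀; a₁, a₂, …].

⌊2140/201⌋ = 10, remainder 130
⌊201/130⌋ = 1, remainder 71
⌊130/71⌋ = 1, remainder 59
⌊71/59⌋ = 1, remainder 12
⌊59/12⌋ = 4, remainder 11
⌊12/11⌋ = 1, remainder 1
⌊11/1⌋ = 11, remainder 0

[10; 1, 1, 1, 4, 1, 11]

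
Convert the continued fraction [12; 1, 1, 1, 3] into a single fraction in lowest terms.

139/11

Start with 3.
1 + 1/(3/1) = 1 + 1/3 = 4/3
1 + 1/(4/3) = 1 + 3/4 = 7/4
1 + 1/(7/4) = 1 + 4/7 = 11/7
12 + 1/(11/7) = 12 + 7/11 = 139/11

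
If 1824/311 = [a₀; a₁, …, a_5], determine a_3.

1824 ÷ 311 → quotient 5, remainder 269
311 ÷ 269 → quotient 1, remainder 42
269 ÷ 42 → quotient 6, remainder 17
42 ÷ 17 → quotient 2, remainder 8

2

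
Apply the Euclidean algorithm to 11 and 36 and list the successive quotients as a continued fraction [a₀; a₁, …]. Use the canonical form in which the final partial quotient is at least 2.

[0; 3, 3, 1, 2]

Run the Euclidean algorithm, recording each quotient:
⌊11/36⌋ = 0, remainder 11
⌊36/11⌋ = 3, remainder 3
⌊11/3⌋ = 3, remainder 2
⌊3/2⌋ = 1, remainder 1
⌊2/1⌋ = 2, remainder 0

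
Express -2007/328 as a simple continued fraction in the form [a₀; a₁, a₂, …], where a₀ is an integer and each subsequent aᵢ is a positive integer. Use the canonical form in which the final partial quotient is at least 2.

[-7; 1, 7, 2, 2, 3, 2]

-2007 = -7·328 + 289, so a_0 = -7
328 = 1·289 + 39, so a_1 = 1
289 = 7·39 + 16, so a_2 = 7
39 = 2·16 + 7, so a_3 = 2
16 = 2·7 + 2, so a_4 = 2
7 = 3·2 + 1, so a_5 = 3
2 = 2·1 + 0, so a_6 = 2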